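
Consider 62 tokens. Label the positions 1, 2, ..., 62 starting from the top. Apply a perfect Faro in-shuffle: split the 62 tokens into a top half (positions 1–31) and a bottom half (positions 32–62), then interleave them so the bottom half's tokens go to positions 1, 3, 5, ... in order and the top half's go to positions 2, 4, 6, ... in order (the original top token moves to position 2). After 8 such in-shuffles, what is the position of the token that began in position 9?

36

Track the token's position through each in-shuffle:
9 → 18 → 36 → 9 → 18 → 36 → 9 → 18 → 36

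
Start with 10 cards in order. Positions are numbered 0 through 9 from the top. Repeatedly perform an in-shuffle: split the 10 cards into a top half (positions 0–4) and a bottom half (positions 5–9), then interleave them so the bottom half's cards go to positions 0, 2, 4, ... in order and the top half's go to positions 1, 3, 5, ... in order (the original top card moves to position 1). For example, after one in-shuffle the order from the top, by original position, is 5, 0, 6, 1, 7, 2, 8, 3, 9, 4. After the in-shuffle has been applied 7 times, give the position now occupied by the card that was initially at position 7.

0

Track the card's position through each in-shuffle:
7 → 4 → 9 → 8 → 6 → 2 → 5 → 0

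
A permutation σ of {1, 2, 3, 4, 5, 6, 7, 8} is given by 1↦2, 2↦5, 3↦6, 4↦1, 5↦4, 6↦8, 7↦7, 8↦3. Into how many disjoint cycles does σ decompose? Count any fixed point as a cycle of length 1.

Cycle decomposition: (1 2 5 4) (3 6 8) (7).
3 cycles.

3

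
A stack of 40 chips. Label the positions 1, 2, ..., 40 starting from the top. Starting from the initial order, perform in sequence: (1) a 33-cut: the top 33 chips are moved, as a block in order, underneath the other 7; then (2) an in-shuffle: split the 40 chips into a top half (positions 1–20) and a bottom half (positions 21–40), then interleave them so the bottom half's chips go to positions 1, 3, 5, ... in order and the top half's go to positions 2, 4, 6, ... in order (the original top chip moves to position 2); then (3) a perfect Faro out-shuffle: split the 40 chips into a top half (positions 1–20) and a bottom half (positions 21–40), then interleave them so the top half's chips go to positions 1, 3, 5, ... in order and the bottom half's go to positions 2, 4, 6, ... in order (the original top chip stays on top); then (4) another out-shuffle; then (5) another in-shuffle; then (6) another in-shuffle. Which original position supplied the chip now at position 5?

Undo the operations in reverse order, starting from position 5:
  undo op 6 (in-shuffle, from bottom half): 5 ← 23
  undo op 5 (in-shuffle, from bottom half): 23 ← 32
  undo op 4 (out-shuffle, from bottom half): 32 ← 36
  undo op 3 (out-shuffle, from bottom half): 36 ← 38
  undo op 2 (in-shuffle, from top half): 38 ← 19
  undo op 1 (cut 33): 19 ← 12
So the chip at position 5 came from original position 12.

12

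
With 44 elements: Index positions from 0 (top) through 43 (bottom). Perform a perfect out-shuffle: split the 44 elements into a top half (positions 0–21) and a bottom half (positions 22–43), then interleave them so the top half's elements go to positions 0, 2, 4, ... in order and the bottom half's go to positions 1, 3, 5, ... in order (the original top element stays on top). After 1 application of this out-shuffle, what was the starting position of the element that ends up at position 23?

Work backwards from position 23, undoing one out-shuffle at a time:
23 ← 33
So the element now at position 23 started at position 33.

33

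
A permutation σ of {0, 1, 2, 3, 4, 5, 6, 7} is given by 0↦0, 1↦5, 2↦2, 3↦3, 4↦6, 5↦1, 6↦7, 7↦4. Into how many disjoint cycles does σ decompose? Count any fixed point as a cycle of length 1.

Cycle decomposition: (0) (1 5) (2) (3) (4 6 7).
5 cycles.

5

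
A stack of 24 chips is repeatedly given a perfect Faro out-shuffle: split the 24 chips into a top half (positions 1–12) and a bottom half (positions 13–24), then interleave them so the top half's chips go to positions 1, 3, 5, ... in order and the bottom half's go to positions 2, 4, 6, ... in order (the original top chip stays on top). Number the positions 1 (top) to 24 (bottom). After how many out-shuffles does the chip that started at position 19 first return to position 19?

11

Follow position 19 under repeated out-shuffles:
19 → 14 → 4 → 7 → 13 → 2 → 3 → 5 → 9 → 17 → 10 → 19
It first returns after 11 out-shuffles.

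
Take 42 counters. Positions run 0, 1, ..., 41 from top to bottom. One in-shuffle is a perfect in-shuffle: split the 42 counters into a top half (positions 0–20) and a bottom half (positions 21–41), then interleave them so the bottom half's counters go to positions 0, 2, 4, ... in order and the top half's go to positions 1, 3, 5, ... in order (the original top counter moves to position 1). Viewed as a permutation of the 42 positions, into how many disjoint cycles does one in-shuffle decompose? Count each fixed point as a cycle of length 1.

3

Trace each unvisited position around until it returns:
(0 1 3 7 15 31 ... len 14) (2 5 11 23 4 9 ... len 14) (6 13 27 12 25 8 ... len 14)
3 cycles in total.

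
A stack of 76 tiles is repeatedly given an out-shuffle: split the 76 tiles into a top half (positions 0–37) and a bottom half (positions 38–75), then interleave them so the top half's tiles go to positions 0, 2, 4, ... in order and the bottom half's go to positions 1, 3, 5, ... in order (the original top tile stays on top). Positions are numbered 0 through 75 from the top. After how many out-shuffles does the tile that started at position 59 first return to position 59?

20

Follow position 59 under repeated out-shuffles:
59 → 43 → 11 → 22 → 44 → 13 → 26 → 52 → 29 → 58 → 41 → 7 → 14 → 28 → 56 → 37 → 74 → 73 → 71 → 67 → 59
It first returns after 20 out-shuffles.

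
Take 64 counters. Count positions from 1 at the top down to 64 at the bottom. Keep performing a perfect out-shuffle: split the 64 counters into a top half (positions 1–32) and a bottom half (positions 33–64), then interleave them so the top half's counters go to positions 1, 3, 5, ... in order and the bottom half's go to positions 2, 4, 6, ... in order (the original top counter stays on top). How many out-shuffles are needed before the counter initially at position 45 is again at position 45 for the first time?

Follow position 45 under repeated out-shuffles:
45 → 26 → 51 → 38 → 12 → 23 → 45
It first returns after 6 out-shuffles.

6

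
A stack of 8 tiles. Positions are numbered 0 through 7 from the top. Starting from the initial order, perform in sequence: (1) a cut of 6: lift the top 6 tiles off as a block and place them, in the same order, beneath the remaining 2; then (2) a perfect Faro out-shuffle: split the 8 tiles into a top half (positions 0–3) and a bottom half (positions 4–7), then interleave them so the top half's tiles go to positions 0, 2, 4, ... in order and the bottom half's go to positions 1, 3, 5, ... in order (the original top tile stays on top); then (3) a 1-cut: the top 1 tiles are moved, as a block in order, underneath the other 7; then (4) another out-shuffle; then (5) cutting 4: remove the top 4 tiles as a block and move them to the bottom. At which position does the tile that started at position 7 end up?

6

Track the tile from position 7 forward through each operation:
  after op 1 (cut 6): 7 → 1
  after op 2 (out-shuffle): 1 → 2
  after op 3 (cut 1): 2 → 1
  after op 4 (out-shuffle): 1 → 2
  after op 5 (cut 4): 2 → 6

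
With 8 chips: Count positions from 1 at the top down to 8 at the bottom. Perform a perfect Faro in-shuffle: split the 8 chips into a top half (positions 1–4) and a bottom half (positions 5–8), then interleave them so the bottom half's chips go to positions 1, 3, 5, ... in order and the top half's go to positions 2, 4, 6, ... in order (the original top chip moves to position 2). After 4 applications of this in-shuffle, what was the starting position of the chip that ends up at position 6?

Work backwards from position 6, undoing one in-shuffle at a time:
6 ← 3 ← 6 ← 3 ← 6
So the chip now at position 6 started at position 6.

6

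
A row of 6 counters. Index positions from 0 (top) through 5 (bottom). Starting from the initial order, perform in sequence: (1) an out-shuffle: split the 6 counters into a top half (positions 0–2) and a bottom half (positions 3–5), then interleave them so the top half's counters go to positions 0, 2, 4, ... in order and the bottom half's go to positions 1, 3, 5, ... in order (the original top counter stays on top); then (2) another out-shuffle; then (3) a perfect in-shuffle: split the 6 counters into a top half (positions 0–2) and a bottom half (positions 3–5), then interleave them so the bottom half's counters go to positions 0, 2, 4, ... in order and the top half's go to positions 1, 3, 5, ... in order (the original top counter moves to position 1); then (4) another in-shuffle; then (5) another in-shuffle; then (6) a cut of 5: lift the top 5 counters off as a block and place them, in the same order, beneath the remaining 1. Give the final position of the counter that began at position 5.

Track the counter from position 5 forward through each operation:
  after op 1 (out-shuffle): 5 → 5
  after op 2 (out-shuffle): 5 → 5
  after op 3 (in-shuffle): 5 → 4
  after op 4 (in-shuffle): 4 → 2
  after op 5 (in-shuffle): 2 → 5
  after op 6 (cut 5): 5 → 0

0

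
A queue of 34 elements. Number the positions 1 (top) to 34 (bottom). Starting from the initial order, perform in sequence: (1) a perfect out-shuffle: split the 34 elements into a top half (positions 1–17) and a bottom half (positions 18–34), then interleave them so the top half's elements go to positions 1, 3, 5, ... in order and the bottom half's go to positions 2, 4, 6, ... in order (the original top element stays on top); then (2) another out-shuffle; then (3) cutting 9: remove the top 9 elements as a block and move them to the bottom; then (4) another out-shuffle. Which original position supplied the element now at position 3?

Undo the operations in reverse order, starting from position 3:
  undo op 4 (out-shuffle, from top half): 3 ← 2
  undo op 3 (cut 9): 2 ← 11
  undo op 2 (out-shuffle, from top half): 11 ← 6
  undo op 1 (out-shuffle, from bottom half): 6 ← 20
So the element at position 3 came from original position 20.

20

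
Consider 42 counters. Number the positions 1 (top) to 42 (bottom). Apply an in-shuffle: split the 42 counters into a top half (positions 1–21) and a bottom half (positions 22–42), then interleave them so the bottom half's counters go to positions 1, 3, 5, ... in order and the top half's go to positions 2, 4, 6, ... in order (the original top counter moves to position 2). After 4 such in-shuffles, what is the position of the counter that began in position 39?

Track the counter's position through each in-shuffle:
39 → 35 → 27 → 11 → 22

22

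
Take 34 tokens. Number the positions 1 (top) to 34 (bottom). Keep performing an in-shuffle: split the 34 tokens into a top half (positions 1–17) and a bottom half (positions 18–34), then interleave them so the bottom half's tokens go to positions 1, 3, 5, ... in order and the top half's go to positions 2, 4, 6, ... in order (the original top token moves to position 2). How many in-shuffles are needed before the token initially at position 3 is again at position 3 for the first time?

12

Follow position 3 under repeated in-shuffles:
3 → 6 → 12 → 24 → 13 → 26 → 17 → 34 → 33 → 31 → 27 → 19 → 3
It first returns after 12 in-shuffles.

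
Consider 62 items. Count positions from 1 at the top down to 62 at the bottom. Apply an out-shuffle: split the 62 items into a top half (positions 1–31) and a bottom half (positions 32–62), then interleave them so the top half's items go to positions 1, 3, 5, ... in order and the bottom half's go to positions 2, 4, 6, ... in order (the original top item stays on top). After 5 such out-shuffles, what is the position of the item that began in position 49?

Track the item's position through each out-shuffle:
49 → 36 → 10 → 19 → 37 → 12

12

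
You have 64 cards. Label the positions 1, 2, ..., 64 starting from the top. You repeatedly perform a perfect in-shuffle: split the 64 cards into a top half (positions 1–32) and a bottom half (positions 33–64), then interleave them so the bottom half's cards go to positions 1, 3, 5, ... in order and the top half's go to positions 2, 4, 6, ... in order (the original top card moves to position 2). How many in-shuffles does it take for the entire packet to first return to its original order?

The in-shuffle permutes the 64 positions with cycle lengths [4, 12, 12, 12, 12, 12].
Every card is home exactly when every cycle has completed a whole number of laps, i.e. after lcm(4, 12) = 12 in-shuffles.

12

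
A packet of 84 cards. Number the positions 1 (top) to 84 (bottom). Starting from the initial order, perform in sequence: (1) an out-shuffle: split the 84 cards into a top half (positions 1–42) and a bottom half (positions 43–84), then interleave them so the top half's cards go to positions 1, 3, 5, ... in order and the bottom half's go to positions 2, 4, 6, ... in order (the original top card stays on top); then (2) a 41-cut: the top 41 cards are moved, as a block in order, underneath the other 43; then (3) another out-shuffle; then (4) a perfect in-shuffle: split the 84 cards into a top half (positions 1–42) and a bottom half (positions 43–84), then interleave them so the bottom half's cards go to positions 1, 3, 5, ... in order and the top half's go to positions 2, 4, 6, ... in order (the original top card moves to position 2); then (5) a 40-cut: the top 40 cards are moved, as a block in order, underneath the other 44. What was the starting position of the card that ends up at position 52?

Undo the operations in reverse order, starting from position 52:
  undo op 5 (cut 40): 52 ← 8
  undo op 4 (in-shuffle, from top half): 8 ← 4
  undo op 3 (out-shuffle, from bottom half): 4 ← 44
  undo op 2 (cut 41): 44 ← 1
  undo op 1 (out-shuffle, from top half): 1 ← 1
So the card at position 52 came from original position 1.

1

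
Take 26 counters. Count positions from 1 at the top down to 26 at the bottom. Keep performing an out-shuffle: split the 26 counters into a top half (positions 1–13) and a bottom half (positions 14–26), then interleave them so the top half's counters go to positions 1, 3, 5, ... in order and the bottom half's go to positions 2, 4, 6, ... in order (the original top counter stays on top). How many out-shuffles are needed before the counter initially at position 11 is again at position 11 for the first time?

4

Follow position 11 under repeated out-shuffles:
11 → 21 → 16 → 6 → 11
It first returns after 4 out-shuffles.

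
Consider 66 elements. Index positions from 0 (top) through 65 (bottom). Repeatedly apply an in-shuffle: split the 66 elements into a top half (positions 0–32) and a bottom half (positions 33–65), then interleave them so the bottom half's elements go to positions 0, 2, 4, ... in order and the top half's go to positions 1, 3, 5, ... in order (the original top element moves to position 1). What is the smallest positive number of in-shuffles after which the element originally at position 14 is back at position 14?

Follow position 14 under repeated in-shuffles:
14 → 29 → 59 → 52 → 38 → 10 → 21 → 43 → ... → 14 (length 66)
It first returns after 66 in-shuffles.

66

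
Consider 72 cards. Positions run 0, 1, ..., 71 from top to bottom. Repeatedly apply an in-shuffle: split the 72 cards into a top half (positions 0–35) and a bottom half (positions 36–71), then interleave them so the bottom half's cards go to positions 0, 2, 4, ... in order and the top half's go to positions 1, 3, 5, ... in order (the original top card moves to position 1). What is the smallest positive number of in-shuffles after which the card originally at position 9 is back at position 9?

9

Follow position 9 under repeated in-shuffles:
9 → 19 → 39 → 6 → 13 → 27 → 55 → 38 → 4 → 9
It first returns after 9 in-shuffles.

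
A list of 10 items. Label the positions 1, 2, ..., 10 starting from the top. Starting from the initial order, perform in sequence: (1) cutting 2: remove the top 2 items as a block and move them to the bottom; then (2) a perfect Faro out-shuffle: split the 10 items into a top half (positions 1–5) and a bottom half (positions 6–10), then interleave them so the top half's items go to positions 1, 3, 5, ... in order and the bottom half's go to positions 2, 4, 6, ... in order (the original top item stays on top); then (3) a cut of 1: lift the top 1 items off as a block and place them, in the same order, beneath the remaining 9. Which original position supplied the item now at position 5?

10

Undo the operations in reverse order, starting from position 5:
  undo op 3 (cut 1): 5 ← 6
  undo op 2 (out-shuffle, from bottom half): 6 ← 8
  undo op 1 (cut 2): 8 ← 10
So the item at position 5 came from original position 10.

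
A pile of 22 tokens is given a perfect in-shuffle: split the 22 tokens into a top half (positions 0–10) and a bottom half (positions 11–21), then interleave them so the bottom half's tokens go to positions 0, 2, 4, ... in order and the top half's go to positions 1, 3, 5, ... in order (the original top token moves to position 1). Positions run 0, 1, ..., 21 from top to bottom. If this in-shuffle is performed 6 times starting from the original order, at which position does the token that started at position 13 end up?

21

Track the token's position through each in-shuffle:
13 → 4 → 9 → 19 → 16 → 10 → 21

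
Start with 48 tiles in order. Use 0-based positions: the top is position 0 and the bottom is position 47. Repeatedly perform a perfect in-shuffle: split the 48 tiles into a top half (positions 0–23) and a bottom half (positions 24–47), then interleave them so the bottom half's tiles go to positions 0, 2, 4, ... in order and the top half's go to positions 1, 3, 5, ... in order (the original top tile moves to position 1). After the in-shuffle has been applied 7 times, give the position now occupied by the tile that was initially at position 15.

Track the tile's position through each in-shuffle:
15 → 31 → 14 → 29 → 10 → 21 → 43 → 38

38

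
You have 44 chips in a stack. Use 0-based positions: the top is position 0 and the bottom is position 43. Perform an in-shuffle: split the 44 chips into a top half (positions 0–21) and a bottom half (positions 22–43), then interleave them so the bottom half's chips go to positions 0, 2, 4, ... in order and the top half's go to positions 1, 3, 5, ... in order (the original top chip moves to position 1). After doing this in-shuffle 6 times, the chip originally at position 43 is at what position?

25

Track the chip's position through each in-shuffle:
43 → 42 → 40 → 36 → 28 → 12 → 25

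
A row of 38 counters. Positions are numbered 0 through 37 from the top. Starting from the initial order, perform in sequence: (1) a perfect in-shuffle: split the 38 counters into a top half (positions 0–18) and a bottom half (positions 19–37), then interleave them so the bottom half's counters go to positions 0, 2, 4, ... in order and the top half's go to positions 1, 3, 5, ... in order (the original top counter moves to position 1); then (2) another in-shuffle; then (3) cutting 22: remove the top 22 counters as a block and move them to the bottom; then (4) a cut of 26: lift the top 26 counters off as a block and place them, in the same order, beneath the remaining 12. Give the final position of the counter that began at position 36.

20

Track the counter from position 36 forward through each operation:
  after op 1 (in-shuffle): 36 → 34
  after op 2 (in-shuffle): 34 → 30
  after op 3 (cut 22): 30 → 8
  after op 4 (cut 26): 8 → 20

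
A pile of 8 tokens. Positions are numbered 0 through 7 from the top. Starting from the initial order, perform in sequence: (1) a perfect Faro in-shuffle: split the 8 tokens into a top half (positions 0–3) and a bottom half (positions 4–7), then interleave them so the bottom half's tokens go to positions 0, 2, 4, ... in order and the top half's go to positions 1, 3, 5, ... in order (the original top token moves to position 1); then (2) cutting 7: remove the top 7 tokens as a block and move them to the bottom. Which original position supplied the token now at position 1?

4

Undo the operations in reverse order, starting from position 1:
  undo op 2 (cut 7): 1 ← 0
  undo op 1 (in-shuffle, from bottom half): 0 ← 4
So the token at position 1 came from original position 4.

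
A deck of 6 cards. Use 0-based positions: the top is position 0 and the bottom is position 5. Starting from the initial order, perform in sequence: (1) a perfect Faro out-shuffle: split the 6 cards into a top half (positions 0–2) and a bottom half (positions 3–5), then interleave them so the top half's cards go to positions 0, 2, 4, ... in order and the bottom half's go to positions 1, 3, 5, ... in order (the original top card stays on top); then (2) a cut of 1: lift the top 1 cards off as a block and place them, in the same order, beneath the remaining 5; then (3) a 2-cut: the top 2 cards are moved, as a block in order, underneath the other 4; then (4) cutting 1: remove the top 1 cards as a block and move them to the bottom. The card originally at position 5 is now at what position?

1

Track the card from position 5 forward through each operation:
  after op 1 (out-shuffle): 5 → 5
  after op 2 (cut 1): 5 → 4
  after op 3 (cut 2): 4 → 2
  after op 4 (cut 1): 2 → 1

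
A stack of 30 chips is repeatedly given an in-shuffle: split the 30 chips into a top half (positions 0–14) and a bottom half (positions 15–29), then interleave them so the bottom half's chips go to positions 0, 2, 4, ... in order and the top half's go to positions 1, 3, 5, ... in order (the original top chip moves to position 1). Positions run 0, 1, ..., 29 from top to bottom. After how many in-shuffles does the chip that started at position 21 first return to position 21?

Follow position 21 under repeated in-shuffles:
21 → 12 → 25 → 20 → 10 → 21
It first returns after 5 in-shuffles.

5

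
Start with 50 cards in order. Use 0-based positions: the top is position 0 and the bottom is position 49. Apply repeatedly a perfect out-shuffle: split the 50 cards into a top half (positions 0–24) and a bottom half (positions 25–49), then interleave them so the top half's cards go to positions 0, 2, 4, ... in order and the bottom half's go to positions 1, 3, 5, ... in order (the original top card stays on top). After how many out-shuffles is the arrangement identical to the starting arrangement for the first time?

The out-shuffle permutes the 50 positions with cycle lengths [1, 1, 3, 3, 21, 21].
Every card is home exactly when every cycle has completed a whole number of laps, i.e. after lcm(1, 3, 21) = 21 out-shuffles.

21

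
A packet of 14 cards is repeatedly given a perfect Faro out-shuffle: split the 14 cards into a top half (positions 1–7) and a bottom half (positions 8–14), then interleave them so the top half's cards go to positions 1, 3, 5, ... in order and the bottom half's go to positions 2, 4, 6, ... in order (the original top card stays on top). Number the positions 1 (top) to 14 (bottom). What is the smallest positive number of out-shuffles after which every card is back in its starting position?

The out-shuffle permutes the 14 positions with cycle lengths [1, 1, 12].
Every card is home exactly when every cycle has completed a whole number of laps, i.e. after lcm(1, 12) = 12 out-shuffles.

12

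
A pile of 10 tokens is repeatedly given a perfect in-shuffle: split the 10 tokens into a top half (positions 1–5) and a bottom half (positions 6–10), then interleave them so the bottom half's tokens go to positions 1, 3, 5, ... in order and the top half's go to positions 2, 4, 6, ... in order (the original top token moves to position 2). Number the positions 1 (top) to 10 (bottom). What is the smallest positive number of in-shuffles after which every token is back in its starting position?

The in-shuffle permutes the 10 positions with cycle lengths [10].
Every token is home exactly when every cycle has completed a whole number of laps, i.e. after lcm(10) = 10 in-shuffles.

10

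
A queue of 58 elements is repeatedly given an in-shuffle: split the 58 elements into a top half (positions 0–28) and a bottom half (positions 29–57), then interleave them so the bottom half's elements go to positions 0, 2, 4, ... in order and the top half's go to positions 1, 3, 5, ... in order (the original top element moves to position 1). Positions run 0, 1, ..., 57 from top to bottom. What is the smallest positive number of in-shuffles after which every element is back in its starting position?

58

The in-shuffle permutes the 58 positions with cycle lengths [58].
Every element is home exactly when every cycle has completed a whole number of laps, i.e. after lcm(58) = 58 in-shuffles.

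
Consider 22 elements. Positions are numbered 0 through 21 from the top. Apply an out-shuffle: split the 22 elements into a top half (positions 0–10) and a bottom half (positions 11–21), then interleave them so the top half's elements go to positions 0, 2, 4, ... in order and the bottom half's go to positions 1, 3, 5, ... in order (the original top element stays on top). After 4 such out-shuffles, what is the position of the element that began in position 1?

16

Track the element's position through each out-shuffle:
1 → 2 → 4 → 8 → 16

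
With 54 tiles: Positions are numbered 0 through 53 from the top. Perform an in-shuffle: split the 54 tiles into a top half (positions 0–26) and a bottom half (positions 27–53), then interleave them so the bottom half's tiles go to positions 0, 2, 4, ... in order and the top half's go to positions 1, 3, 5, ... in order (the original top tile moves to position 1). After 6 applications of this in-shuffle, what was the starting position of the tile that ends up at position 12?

31

Work backwards from position 12, undoing one in-shuffle at a time:
12 ← 33 ← 16 ← 35 ← 17 ← 8 ← 31
So the tile now at position 12 started at position 31.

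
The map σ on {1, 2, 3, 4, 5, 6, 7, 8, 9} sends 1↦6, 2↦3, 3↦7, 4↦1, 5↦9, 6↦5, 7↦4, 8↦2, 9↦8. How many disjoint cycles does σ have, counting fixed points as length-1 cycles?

Cycle decomposition: (1 6 5 9 8 2 3 7 4).
1 cycle.

1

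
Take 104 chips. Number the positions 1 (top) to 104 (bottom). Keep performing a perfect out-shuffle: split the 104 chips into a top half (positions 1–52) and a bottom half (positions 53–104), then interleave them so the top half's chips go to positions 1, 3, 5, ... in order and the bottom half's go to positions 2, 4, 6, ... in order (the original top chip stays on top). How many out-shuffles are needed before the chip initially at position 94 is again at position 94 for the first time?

Follow position 94 under repeated out-shuffles:
94 → 84 → 64 → 24 → 47 → 93 → 82 → 60 → ... → 94 (length 51)
It first returns after 51 out-shuffles.

51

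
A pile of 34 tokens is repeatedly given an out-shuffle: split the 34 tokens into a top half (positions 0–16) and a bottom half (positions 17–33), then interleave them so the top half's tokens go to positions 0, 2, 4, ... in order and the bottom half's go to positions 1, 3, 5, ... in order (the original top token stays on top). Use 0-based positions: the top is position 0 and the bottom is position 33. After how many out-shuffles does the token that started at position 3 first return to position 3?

10

Follow position 3 under repeated out-shuffles:
3 → 6 → 12 → 24 → 15 → 30 → 27 → 21 → 9 → 18 → 3
It first returns after 10 out-shuffles.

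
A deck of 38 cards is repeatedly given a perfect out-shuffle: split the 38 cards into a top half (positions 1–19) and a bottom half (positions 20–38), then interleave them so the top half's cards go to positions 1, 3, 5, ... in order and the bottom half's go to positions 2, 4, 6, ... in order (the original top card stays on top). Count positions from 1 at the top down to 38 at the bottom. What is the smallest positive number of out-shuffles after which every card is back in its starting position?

36

The out-shuffle permutes the 38 positions with cycle lengths [1, 1, 36].
Every card is home exactly when every cycle has completed a whole number of laps, i.e. after lcm(1, 36) = 36 out-shuffles.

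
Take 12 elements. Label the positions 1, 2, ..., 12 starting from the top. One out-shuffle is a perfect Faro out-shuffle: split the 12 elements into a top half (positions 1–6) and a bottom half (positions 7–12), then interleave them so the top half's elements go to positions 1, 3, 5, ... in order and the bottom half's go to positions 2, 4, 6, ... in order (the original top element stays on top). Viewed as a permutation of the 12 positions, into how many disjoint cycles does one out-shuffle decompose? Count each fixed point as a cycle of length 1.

Trace each unvisited position around until it returns:
(1) (2 3 5 9 6 11 10 8 4 7) (12)
3 cycles in total.

3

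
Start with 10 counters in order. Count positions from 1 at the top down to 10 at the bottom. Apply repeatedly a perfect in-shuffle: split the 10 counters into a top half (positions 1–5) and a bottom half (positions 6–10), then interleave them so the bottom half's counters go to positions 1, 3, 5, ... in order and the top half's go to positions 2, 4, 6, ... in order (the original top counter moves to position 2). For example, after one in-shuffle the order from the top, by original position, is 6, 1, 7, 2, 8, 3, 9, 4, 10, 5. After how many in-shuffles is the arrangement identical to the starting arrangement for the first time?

10

The in-shuffle permutes the 10 positions with cycle lengths [10].
Every counter is home exactly when every cycle has completed a whole number of laps, i.e. after lcm(10) = 10 in-shuffles.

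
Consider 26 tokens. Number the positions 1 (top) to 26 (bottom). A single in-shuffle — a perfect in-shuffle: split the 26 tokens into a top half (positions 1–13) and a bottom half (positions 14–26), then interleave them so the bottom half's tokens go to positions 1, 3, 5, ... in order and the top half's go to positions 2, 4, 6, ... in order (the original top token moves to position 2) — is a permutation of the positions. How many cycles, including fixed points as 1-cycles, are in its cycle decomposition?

3

Trace each unvisited position around until it returns:
(1 2 4 8 16 5 ... len 18) (3 6 12 24 21 15) (9 18)
3 cycles in total.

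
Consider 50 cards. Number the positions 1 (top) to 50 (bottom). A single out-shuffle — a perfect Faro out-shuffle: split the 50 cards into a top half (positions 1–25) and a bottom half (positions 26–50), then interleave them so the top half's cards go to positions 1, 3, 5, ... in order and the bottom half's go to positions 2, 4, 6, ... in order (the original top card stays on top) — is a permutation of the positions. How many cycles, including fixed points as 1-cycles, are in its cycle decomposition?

6

Trace each unvisited position around until it returns:
(1) (2 3 5 9 17 33 ... len 21) (4 7 13 25 49 48 ... len 21) (8 15 29) (22 43 36) (50)
6 cycles in total.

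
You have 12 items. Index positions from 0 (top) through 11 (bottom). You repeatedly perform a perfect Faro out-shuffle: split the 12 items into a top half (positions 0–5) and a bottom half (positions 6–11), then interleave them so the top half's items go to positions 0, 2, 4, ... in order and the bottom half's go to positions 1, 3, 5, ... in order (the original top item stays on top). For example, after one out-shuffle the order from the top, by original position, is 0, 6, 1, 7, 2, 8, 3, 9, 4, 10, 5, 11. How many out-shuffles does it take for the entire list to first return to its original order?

The out-shuffle permutes the 12 positions with cycle lengths [1, 1, 10].
Every item is home exactly when every cycle has completed a whole number of laps, i.e. after lcm(1, 10) = 10 out-shuffles.

10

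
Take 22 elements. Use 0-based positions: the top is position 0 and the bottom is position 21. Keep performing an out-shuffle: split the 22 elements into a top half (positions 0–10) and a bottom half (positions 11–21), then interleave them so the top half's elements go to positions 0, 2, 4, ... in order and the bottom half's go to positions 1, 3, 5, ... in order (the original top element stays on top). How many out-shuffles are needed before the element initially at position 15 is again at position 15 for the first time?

Follow position 15 under repeated out-shuffles:
15 → 9 → 18 → 15
It first returns after 3 out-shuffles.

3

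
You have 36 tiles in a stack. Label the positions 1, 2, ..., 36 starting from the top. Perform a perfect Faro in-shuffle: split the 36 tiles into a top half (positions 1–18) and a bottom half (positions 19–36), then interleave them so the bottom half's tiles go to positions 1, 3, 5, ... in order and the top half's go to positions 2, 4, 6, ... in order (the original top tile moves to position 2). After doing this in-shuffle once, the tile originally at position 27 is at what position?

17

Track the tile's position through each in-shuffle:
27 → 17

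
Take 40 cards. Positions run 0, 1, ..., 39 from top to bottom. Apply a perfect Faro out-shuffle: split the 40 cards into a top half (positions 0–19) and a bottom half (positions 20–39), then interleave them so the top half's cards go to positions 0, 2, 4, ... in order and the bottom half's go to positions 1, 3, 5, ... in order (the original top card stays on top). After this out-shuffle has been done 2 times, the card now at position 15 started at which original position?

33

Work backwards from position 15, undoing one out-shuffle at a time:
15 ← 27 ← 33
So the card now at position 15 started at position 33.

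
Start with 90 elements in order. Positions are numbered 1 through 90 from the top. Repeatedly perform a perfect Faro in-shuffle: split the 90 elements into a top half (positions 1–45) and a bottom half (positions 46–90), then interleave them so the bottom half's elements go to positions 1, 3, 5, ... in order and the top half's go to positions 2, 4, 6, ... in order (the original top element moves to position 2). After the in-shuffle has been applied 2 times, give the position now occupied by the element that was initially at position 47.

6

Track the element's position through each in-shuffle:
47 → 3 → 6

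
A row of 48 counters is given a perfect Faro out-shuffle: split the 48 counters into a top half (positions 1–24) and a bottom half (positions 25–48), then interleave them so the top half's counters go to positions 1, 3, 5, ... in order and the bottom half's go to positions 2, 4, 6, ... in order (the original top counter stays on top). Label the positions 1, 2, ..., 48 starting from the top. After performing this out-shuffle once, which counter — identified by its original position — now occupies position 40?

44

Work backwards from position 40, undoing one out-shuffle at a time:
40 ← 44
So the counter now at position 40 started at position 44.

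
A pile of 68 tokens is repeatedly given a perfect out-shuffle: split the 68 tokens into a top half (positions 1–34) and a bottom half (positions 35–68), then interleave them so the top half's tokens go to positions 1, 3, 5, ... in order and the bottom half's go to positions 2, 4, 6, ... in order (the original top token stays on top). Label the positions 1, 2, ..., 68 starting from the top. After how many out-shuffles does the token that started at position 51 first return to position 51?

66

Follow position 51 under repeated out-shuffles:
51 → 34 → 67 → 66 → 64 → 60 → 52 → 36 → ... → 51 (length 66)
It first returns after 66 out-shuffles.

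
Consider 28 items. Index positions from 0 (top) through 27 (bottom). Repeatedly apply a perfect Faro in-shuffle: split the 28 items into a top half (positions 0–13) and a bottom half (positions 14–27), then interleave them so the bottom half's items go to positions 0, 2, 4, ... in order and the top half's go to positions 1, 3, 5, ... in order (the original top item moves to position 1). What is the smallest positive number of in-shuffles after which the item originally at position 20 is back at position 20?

Follow position 20 under repeated in-shuffles:
20 → 12 → 25 → 22 → 16 → 4 → 9 → 19 → ... → 20 (length 28)
It first returns after 28 in-shuffles.

28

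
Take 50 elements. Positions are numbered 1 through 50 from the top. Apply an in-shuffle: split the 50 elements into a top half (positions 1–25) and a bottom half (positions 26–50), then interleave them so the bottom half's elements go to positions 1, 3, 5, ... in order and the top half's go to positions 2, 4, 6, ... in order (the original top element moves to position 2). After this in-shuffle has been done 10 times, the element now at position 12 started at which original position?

3

Work backwards from position 12, undoing one in-shuffle at a time:
12 ← 6 ← 3 ← 27 ← 39 ← 45 ← 48 ← 24 ← 12 ← 6 ← 3
So the element now at position 12 started at position 3.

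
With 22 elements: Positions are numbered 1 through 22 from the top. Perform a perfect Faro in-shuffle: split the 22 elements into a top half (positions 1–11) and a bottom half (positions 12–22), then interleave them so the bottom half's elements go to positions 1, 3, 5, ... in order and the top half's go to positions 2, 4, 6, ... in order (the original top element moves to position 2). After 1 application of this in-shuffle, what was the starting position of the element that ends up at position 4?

Work backwards from position 4, undoing one in-shuffle at a time:
4 ← 2
So the element now at position 4 started at position 2.

2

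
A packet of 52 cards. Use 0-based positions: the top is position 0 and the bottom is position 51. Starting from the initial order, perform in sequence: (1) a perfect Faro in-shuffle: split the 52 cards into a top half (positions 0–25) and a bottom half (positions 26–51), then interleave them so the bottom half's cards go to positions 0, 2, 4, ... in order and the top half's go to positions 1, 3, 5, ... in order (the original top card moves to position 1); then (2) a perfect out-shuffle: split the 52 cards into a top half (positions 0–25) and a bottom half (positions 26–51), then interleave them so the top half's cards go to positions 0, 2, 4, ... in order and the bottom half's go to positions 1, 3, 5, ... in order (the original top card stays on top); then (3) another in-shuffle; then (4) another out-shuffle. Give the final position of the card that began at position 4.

Track the card from position 4 forward through each operation:
  after op 1 (in-shuffle): 4 → 9
  after op 2 (out-shuffle): 9 → 18
  after op 3 (in-shuffle): 18 → 37
  after op 4 (out-shuffle): 37 → 23

23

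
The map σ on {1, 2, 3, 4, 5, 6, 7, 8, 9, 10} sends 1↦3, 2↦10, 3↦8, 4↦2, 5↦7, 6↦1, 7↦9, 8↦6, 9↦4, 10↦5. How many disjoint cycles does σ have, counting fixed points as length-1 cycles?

2

Cycle decomposition: (1 3 8 6) (2 10 5 7 9 4).
2 cycles.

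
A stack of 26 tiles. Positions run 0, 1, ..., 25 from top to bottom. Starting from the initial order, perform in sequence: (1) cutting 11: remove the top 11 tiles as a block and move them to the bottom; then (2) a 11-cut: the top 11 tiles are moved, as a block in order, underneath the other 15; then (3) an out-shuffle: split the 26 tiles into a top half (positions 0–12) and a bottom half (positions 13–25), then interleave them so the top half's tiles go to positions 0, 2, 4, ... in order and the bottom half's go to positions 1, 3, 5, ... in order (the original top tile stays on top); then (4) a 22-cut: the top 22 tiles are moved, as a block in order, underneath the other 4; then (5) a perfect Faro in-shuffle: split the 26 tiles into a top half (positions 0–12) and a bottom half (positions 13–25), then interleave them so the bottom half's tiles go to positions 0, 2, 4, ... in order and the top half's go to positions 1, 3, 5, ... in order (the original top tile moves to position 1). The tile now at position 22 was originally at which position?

6

Undo the operations in reverse order, starting from position 22:
  undo op 5 (in-shuffle, from bottom half): 22 ← 24
  undo op 4 (cut 22): 24 ← 20
  undo op 3 (out-shuffle, from top half): 20 ← 10
  undo op 2 (cut 11): 10 ← 21
  undo op 1 (cut 11): 21 ← 6
So the tile at position 22 came from original position 6.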